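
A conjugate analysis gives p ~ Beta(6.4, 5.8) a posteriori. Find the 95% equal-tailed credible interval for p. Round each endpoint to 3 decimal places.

Posterior: Beta(6.4, 5.8).
Equal-tailed 95% interval: the 0.025 and 0.975 quantiles of Beta(6.4, 5.8).
Posterior mean ≈ 0.525, SD ≈ 0.137; a Normal approximation gives roughly [0.255, 0.794].
Exact: F⁻¹(0.025) = 0.257; F⁻¹(0.975) = 0.785.

[0.257, 0.785]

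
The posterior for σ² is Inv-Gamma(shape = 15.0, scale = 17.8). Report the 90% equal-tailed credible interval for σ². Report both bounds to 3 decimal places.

[0.813, 1.925]

Inverse-Gamma(15.0, 17.8) quantiles: F⁻¹(0.05) and F⁻¹(0.95).
Equivalently, 1/σ² ~ Gamma(15.0, rate = 17.8); invert its 0.95 and 0.05 quantiles.
Posterior mean ≈ 1.271, SD ≈ 0.353; a Normal approximation gives roughly [0.691, 1.851].
Exact: lower = 0.813; upper = 1.925.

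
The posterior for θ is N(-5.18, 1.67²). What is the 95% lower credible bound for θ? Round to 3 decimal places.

Need L with P(θ ≥ L) = 0.95: L = -5.18 − z_{0.05}·1.67.
z = 1.645; L = -5.18 − 1.645 × 1.67 = -7.927.

-7.927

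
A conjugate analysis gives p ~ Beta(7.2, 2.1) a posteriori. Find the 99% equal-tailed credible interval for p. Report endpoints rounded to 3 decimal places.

Posterior: Beta(7.2, 2.1).
Equal-tailed 99% interval: the 0.005 and 0.995 quantiles of Beta(7.2, 2.1).
Posterior mean ≈ 0.774, SD ≈ 0.130; a Normal approximation gives roughly [0.439, 1.110].
Exact: F⁻¹(0.005) = 0.371; F⁻¹(0.995) = 0.984.

[0.371, 0.984]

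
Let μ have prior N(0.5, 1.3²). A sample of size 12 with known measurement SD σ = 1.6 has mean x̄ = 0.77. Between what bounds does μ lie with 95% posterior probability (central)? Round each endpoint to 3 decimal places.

[-0.113, 1.593]

Posterior precision = 1/1.3² + 12/1.6² = 0.5917 + 4.6875 = 5.2792, so posterior SD = 0.4352.
Posterior mean = (0.5/1.3² + 12·0.77/1.6²) / 5.2792 = 0.7397.
Interval: 0.7397 ± 1.960 × 0.4352 → [-0.113, 1.593].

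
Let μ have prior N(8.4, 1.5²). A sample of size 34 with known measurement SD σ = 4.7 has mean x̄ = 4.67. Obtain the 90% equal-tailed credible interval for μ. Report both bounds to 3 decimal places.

Posterior precision = 1/1.5² + 34/4.7² = 0.4444 + 1.5392 = 1.9836, so posterior SD = 0.7100.
Posterior mean = (8.4/1.5² + 34·4.67/4.7²) / 1.9836 = 5.5057.
Interval: 5.5057 ± 1.645 × 0.7100 → [4.338, 6.674].

[4.338, 6.674]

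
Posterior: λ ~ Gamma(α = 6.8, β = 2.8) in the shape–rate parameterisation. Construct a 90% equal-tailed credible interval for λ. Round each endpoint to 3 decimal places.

[1.125, 4.135]

Posterior: Gamma(shape 6.8, rate 2.8).
Equal-tailed 90% interval: Gamma(6.8, 2.8) quantiles at 0.05 and 0.95.
Posterior mean ≈ 2.429, SD ≈ 0.931; a Normal approximation gives roughly [0.897, 3.960].
Exact: lower = 1.125; upper = 4.135.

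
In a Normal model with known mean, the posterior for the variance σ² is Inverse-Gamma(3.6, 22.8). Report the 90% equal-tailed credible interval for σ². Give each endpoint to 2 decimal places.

Inverse-Gamma(3.6, 22.8) quantiles: F⁻¹(0.05) and F⁻¹(0.95).
Equivalently, 1/σ² ~ Gamma(3.6, rate = 22.8); invert its 0.95 and 0.05 quantiles.
Posterior mean ≈ 8.77, SD ≈ 6.93; a Normal approximation gives roughly [-2.63, 20.17].
Exact: lower = 3.18; upper = 20.02.

[3.18, 20.02]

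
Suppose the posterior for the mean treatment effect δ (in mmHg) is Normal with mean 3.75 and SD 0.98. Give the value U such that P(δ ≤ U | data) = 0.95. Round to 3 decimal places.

5.362

Need U with P(δ ≤ U) = 0.95: U = 3.75 + z_{0.05}·0.98.
z = 1.645; U = 3.75 + 1.645 × 0.98 = 5.362.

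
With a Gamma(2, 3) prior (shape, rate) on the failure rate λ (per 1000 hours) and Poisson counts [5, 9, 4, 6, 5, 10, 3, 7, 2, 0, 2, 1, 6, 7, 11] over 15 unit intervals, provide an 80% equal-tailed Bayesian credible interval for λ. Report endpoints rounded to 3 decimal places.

[3.821, 5.092]

Posterior: Gamma(2+78, 3+15) = Gamma(80, 18) (shape, rate).
Equal-tailed 80% interval: Gamma(80, 18) quantiles at 0.1 and 0.9.
Posterior mean ≈ 4.444, SD ≈ 0.497; a Normal approximation gives roughly [3.808, 5.081].
Exact: lower = 3.821; upper = 5.092.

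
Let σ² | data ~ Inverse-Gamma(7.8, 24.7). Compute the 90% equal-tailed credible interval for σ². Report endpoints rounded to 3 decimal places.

Inverse-Gamma(7.8, 24.7) quantiles: F⁻¹(0.05) and F⁻¹(0.95).
Equivalently, 1/σ² ~ Gamma(7.8, rate = 24.7); invert its 0.95 and 0.05 quantiles.
Posterior mean ≈ 3.632, SD ≈ 1.508; a Normal approximation gives roughly [1.151, 6.113].
Exact: lower = 1.916; upper = 6.432.

[1.916, 6.432]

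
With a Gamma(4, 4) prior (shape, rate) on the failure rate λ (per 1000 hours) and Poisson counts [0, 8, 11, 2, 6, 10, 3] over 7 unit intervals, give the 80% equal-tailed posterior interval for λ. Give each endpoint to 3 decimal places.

Posterior: Gamma(4+40, 4+7) = Gamma(44, 11) (shape, rate).
Equal-tailed 80% interval: Gamma(44, 11) quantiles at 0.1 and 0.9.
Posterior mean ≈ 4.000, SD ≈ 0.603; a Normal approximation gives roughly [3.227, 4.773].
Exact: lower = 3.249; upper = 4.790.

[3.249, 4.790]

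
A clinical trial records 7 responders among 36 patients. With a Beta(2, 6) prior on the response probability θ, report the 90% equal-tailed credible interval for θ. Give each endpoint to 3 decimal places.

Posterior: Beta(2+7, 6+29) = Beta(9, 35).
Equal-tailed 90% interval: the 0.05 and 0.95 quantiles of Beta(9, 35).
Posterior mean ≈ 0.205, SD ≈ 0.060; a Normal approximation gives roughly [0.106, 0.303].
Exact: F⁻¹(0.05) = 0.114; F⁻¹(0.95) = 0.311.

[0.114, 0.311]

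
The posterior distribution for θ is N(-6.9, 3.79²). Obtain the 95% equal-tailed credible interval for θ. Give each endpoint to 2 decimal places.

[-14.33, 0.53]

The posterior is symmetric, so the 95% equal-tailed interval is θ = -6.9 ± z·3.79 with z = 1.960.
Half-width: 1.960 × 3.79 = 7.43.
-6.9 − 7.43 = -14.33; -6.9 + 7.43 = 0.53.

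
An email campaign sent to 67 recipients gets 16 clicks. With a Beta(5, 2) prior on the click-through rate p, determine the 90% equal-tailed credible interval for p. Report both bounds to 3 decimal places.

Posterior: Beta(5+16, 2+51) = Beta(21, 53).
Equal-tailed 90% interval: the 0.05 and 0.95 quantiles of Beta(21, 53).
Posterior mean ≈ 0.284, SD ≈ 0.052; a Normal approximation gives roughly [0.198, 0.369].
Exact: F⁻¹(0.05) = 0.202; F⁻¹(0.95) = 0.373.

[0.202, 0.373]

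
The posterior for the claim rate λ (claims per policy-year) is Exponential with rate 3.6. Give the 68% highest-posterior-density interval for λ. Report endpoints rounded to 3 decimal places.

The exponential density is strictly decreasing on [0, ∞), so the HPD interval is anchored at 0: [0, q] with P(λ ≤ q) = 0.68.
q = −ln(1 − 0.68) / 3.6 = 1.1394 / 3.6 = 0.317.

[0.000, 0.317]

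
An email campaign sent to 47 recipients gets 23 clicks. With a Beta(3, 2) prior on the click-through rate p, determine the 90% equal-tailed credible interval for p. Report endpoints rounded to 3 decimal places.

Posterior: Beta(3+23, 2+24) = Beta(26, 26).
Equal-tailed 90% interval: the 0.05 and 0.95 quantiles of Beta(26, 26).
Posterior mean ≈ 0.500, SD ≈ 0.069; a Normal approximation gives roughly [0.387, 0.613].
Exact: F⁻¹(0.05) = 0.387; F⁻¹(0.95) = 0.613.

[0.387, 0.613]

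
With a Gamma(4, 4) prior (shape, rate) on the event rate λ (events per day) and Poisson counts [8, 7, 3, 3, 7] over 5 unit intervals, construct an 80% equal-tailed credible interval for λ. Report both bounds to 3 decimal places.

[2.778, 4.381]

Posterior: Gamma(4+28, 4+5) = Gamma(32, 9) (shape, rate).
Equal-tailed 80% interval: Gamma(32, 9) quantiles at 0.1 and 0.9.
Posterior mean ≈ 3.556, SD ≈ 0.629; a Normal approximation gives roughly [2.750, 4.361].
Exact: lower = 2.778; upper = 4.381.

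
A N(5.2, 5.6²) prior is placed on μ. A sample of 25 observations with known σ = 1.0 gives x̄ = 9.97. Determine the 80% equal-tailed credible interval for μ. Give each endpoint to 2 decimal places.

[9.71, 10.22]

Posterior precision = 1/5.6² + 25/1.0² = 0.0319 + 25.0000 = 25.0319, so posterior SD = 0.1999.
Posterior mean = (5.2/5.6² + 25·9.97/1.0²) / 25.0319 = 9.9639.
Interval: 9.9639 ± 1.282 × 0.1999 → [9.71, 10.22].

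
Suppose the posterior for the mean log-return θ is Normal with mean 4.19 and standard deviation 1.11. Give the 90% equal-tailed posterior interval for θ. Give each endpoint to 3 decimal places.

The posterior is symmetric, so the 90% equal-tailed interval is θ = 4.19 ± z·1.11 with z = 1.645.
Half-width: 1.645 × 1.11 = 1.826.
4.19 − 1.826 = 2.364; 4.19 + 1.826 = 6.016.

[2.364, 6.016]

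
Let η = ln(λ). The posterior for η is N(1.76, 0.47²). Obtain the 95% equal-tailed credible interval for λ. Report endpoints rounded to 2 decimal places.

[2.31, 14.60]

On the log scale the 95% interval is 1.76 ± 1.960 × 0.47 = [0.8388, 2.6812].
Exponentiate: [e^0.8388, e^2.6812] = [2.31, 14.60].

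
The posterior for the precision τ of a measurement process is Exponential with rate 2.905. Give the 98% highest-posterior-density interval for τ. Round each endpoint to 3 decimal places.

The exponential density is strictly decreasing on [0, ∞), so the HPD interval is anchored at 0: [0, q] with P(τ ≤ q) = 0.98.
q = −ln(1 − 0.98) / 2.905 = 3.9120 / 2.905 = 1.347.

[0.000, 1.347]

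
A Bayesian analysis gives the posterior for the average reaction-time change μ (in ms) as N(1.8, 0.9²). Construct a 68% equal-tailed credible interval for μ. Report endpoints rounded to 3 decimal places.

The posterior is symmetric, so the 68% equal-tailed interval is μ = 1.8 ± z·0.9 with z = 0.994.
Half-width: 0.994 × 0.9 = 0.895.
1.8 − 0.895 = 0.905; 1.8 + 0.895 = 2.695.

[0.905, 2.695]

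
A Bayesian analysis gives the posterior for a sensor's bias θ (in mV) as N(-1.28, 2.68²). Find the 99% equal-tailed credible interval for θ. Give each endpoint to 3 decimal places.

[-8.183, 5.623]

The posterior is symmetric, so the 99% equal-tailed interval is θ = -1.28 ± z·2.68 with z = 2.576.
Half-width: 2.576 × 2.68 = 6.903.
-1.28 − 6.903 = -8.183; -1.28 + 6.903 = 5.623.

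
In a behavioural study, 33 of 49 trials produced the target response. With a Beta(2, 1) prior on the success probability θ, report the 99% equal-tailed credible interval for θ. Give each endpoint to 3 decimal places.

[0.498, 0.824]

Posterior: Beta(2+33, 1+16) = Beta(35, 17).
Equal-tailed 99% interval: the 0.005 and 0.995 quantiles of Beta(35, 17).
Posterior mean ≈ 0.673, SD ≈ 0.064; a Normal approximation gives roughly [0.507, 0.839].
Exact: F⁻¹(0.005) = 0.498; F⁻¹(0.995) = 0.824.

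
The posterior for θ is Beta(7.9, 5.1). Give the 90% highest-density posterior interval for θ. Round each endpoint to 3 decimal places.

[0.396, 0.824]

The posterior is unimodal and skewed, so the HPD interval has equal density at both endpoints and is the shortest 90% interval.
Solving f(0.396) = f(0.824) with F(0.824) − F(0.396) = 0.90 gives [0.396, 0.824].
For comparison, the equal-tailed interval is [0.383, 0.813]; the HPD is narrower and shifted toward the mode.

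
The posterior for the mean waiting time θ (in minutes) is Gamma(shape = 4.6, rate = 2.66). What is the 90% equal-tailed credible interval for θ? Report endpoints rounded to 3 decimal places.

Posterior: Gamma(shape 4.6, rate 2.66).
Equal-tailed 90% interval: Gamma(4.6, 2.66) quantiles at 0.05 and 0.95.
Posterior mean ≈ 1.729, SD ≈ 0.806; a Normal approximation gives roughly [0.403, 3.056].
Exact: lower = 0.648; upper = 3.233.

[0.648, 3.233]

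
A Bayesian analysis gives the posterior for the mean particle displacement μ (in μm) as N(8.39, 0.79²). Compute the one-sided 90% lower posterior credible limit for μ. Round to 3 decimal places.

Need L with P(μ ≥ L) = 0.90: L = 8.39 − z_{0.1}·0.79.
z = 1.282; L = 8.39 − 1.282 × 0.79 = 7.378.

7.378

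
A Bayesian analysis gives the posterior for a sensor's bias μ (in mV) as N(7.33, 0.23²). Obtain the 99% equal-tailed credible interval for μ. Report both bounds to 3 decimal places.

[6.738, 7.922]

The posterior is symmetric, so the 99% equal-tailed interval is μ = 7.33 ± z·0.23 with z = 2.576.
Half-width: 2.576 × 0.23 = 0.592.
7.33 − 0.592 = 6.738; 7.33 + 0.592 = 7.922.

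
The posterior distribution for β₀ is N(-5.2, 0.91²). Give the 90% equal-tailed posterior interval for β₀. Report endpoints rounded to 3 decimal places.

The posterior is symmetric, so the 90% equal-tailed interval is β₀ = -5.2 ± z·0.91 with z = 1.645.
Half-width: 1.645 × 0.91 = 1.497.
-5.2 − 1.497 = -6.697; -5.2 + 1.497 = -3.703.

[-6.697, -3.703]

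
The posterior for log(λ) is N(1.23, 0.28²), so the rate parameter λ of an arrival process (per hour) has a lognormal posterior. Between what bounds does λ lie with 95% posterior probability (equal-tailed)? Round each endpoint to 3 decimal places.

[1.976, 5.923]

On the log scale the 95% interval is 1.23 ± 1.960 × 0.28 = [0.6812, 1.7788].
Exponentiate: [e^0.6812, e^1.7788] = [1.976, 5.923].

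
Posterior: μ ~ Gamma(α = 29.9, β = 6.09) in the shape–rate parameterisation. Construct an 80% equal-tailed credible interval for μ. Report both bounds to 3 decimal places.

[3.800, 6.090]

Posterior: Gamma(shape 29.9, rate 6.09).
Equal-tailed 80% interval: Gamma(29.9, 6.09) quantiles at 0.1 and 0.9.
Posterior mean ≈ 4.910, SD ≈ 0.898; a Normal approximation gives roughly [3.759, 6.060].
Exact: lower = 3.800; upper = 6.090.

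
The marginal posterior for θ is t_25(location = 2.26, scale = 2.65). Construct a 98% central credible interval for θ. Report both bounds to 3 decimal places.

[-4.326, 8.846]

The t_25 distribution is symmetric; the 98% interval is 2.26 ± t·2.65 with t_{0.99,25} = 2.485.
Half-width: 2.485 × 2.65 = 6.586.
2.26 − 6.586 = -4.326; 2.26 + 6.586 = 8.846.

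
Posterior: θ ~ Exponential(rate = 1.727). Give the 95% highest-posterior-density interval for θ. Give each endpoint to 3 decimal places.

[0.000, 1.735]

The exponential density is strictly decreasing on [0, ∞), so the HPD interval is anchored at 0: [0, q] with P(θ ≤ q) = 0.95.
q = −ln(1 − 0.95) / 1.727 = 2.9957 / 1.727 = 1.735.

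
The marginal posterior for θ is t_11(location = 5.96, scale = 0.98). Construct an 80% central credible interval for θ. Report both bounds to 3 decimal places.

The t_11 distribution is symmetric; the 80% interval is 5.96 ± t·0.98 with t_{0.9,11} = 1.363.
Half-width: 1.363 × 0.98 = 1.336.
5.96 − 1.336 = 4.624; 5.96 + 1.336 = 7.296.

[4.624, 7.296]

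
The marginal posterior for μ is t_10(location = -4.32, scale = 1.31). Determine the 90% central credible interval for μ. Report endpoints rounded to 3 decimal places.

[-6.694, -1.946]

The t_10 distribution is symmetric; the 90% interval is -4.32 ± t·1.31 with t_{0.95,10} = 1.812.
Half-width: 1.812 × 1.31 = 2.374.
-4.32 − 2.374 = -6.694; -4.32 + 2.374 = -1.946.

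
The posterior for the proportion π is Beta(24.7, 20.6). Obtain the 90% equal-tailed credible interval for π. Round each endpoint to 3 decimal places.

[0.424, 0.665]

Posterior: Beta(24.7, 20.6).
Equal-tailed 90% interval: the 0.05 and 0.95 quantiles of Beta(24.7, 20.6).
Posterior mean ≈ 0.545, SD ≈ 0.073; a Normal approximation gives roughly [0.425, 0.666].
Exact: F⁻¹(0.05) = 0.424; F⁻¹(0.95) = 0.665.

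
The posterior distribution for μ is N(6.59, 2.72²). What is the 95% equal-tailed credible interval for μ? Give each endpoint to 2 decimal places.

[1.26, 11.92]

The posterior is symmetric, so the 95% equal-tailed interval is μ = 6.59 ± z·2.72 with z = 1.960.
Half-width: 1.960 × 2.72 = 5.33.
6.59 − 5.33 = 1.26; 6.59 + 5.33 = 11.92.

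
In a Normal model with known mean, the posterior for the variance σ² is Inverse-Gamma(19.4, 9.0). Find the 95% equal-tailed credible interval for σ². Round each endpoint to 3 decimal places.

Inverse-Gamma(19.4, 9.0) quantiles: F⁻¹(0.025) and F⁻¹(0.975).
Equivalently, 1/σ² ~ Gamma(19.4, rate = 9.0); invert its 0.975 and 0.025 quantiles.
Posterior mean ≈ 0.489, SD ≈ 0.117; a Normal approximation gives roughly [0.259, 0.719].
Exact: lower = 0.311; upper = 0.766.

[0.311, 0.766]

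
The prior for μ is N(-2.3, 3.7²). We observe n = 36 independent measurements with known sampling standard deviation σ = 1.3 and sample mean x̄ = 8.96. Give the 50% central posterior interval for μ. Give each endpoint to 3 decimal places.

[8.776, 9.067]

Posterior precision = 1/3.7² + 36/1.3² = 0.0730 + 21.3018 = 21.3748, so posterior SD = 0.2163.
Posterior mean = (-2.3/3.7² + 36·8.96/1.3²) / 21.3748 = 8.9215.
Interval: 8.9215 ± 0.674 × 0.2163 → [8.776, 9.067].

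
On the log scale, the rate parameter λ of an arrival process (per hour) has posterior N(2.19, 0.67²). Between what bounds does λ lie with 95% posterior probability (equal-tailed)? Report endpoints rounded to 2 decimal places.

[2.40, 33.22]

On the log scale the 95% interval is 2.19 ± 1.960 × 0.67 = [0.8768, 3.5032].
Exponentiate: [e^0.8768, e^3.5032] = [2.40, 33.22].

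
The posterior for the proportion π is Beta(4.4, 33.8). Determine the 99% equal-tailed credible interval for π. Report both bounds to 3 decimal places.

[0.023, 0.280]

Posterior: Beta(4.4, 33.8).
Equal-tailed 99% interval: the 0.005 and 0.995 quantiles of Beta(4.4, 33.8).
Posterior mean ≈ 0.115, SD ≈ 0.051; a Normal approximation gives roughly [-0.016, 0.247].
Exact: F⁻¹(0.005) = 0.023; F⁻¹(0.995) = 0.280.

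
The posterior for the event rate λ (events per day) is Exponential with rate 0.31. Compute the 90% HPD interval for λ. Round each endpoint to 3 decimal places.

[0.000, 7.428]

The exponential density is strictly decreasing on [0, ∞), so the HPD interval is anchored at 0: [0, q] with P(λ ≤ q) = 0.90.
q = −ln(1 − 0.90) / 0.31 = 2.3026 / 0.31 = 7.428.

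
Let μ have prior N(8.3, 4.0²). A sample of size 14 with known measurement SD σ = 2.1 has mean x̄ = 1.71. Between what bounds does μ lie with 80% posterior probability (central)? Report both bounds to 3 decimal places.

Posterior precision = 1/4.0² + 14/2.1² = 0.0625 + 3.1746 = 3.2371, so posterior SD = 0.5558.
Posterior mean = (8.3/4.0² + 14·1.71/2.1²) / 3.2371 = 1.8372.
Interval: 1.8372 ± 1.282 × 0.5558 → [1.125, 2.550].

[1.125, 2.550]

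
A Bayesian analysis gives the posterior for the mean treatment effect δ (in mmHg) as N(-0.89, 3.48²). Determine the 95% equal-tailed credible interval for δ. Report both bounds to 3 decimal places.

[-7.711, 5.931]

The posterior is symmetric, so the 95% equal-tailed interval is δ = -0.89 ± z·3.48 with z = 1.960.
Half-width: 1.960 × 3.48 = 6.821.
-0.89 − 6.821 = -7.711; -0.89 + 6.821 = 5.931.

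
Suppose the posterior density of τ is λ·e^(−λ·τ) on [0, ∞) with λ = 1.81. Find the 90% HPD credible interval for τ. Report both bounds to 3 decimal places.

The exponential density is strictly decreasing on [0, ∞), so the HPD interval is anchored at 0: [0, q] with P(τ ≤ q) = 0.90.
q = −ln(1 − 0.90) / 1.81 = 2.3026 / 1.81 = 1.272.

[0.000, 1.272]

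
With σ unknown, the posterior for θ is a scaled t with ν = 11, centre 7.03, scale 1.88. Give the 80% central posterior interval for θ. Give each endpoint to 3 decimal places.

The t_11 distribution is symmetric; the 80% interval is 7.03 ± t·1.88 with t_{0.9,11} = 1.363.
Half-width: 1.363 × 1.88 = 2.563.
7.03 − 2.563 = 4.467; 7.03 + 2.563 = 9.593.

[4.467, 9.593]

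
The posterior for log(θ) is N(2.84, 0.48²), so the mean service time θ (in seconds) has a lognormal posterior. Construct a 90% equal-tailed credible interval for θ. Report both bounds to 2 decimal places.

[7.77, 37.70]

On the log scale the 90% interval is 2.84 ± 1.645 × 0.48 = [2.0505, 3.6295].
Exponentiate: [e^2.0505, e^3.6295] = [7.77, 37.70].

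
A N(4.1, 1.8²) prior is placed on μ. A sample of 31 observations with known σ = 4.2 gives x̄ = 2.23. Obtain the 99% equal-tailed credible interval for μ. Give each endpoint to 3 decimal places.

Posterior precision = 1/1.8² + 31/4.2² = 0.3086 + 1.7574 = 2.0660, so posterior SD = 0.6957.
Posterior mean = (4.1/1.8² + 31·2.23/4.2²) / 2.0660 = 2.5094.
Interval: 2.5094 ± 2.576 × 0.6957 → [0.717, 4.301].

[0.717, 4.301]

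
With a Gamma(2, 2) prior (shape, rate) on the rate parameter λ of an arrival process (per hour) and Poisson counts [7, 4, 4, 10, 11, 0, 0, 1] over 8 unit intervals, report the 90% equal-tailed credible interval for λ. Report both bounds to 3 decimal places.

[2.933, 4.981]

Posterior: Gamma(2+37, 2+8) = Gamma(39, 10) (shape, rate).
Equal-tailed 90% interval: Gamma(39, 10) quantiles at 0.05 and 0.95.
Posterior mean ≈ 3.900, SD ≈ 0.624; a Normal approximation gives roughly [2.873, 4.927].
Exact: lower = 2.933; upper = 4.981.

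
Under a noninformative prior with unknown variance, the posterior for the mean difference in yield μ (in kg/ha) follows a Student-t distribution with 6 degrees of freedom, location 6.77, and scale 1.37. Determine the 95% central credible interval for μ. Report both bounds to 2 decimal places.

The t_6 distribution is symmetric; the 95% interval is 6.77 ± t·1.37 with t_{0.975,6} = 2.447.
Half-width: 2.447 × 1.37 = 3.35.
6.77 − 3.35 = 3.42; 6.77 + 3.35 = 10.12.

[3.42, 10.12]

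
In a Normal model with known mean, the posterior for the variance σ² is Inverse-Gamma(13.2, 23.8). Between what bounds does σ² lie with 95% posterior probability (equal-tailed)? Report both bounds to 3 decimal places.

[1.122, 3.368]

Inverse-Gamma(13.2, 23.8) quantiles: F⁻¹(0.025) and F⁻¹(0.975).
Equivalently, 1/σ² ~ Gamma(13.2, rate = 23.8); invert its 0.975 and 0.025 quantiles.
Posterior mean ≈ 1.951, SD ≈ 0.583; a Normal approximation gives roughly [0.808, 3.093].
Exact: lower = 1.122; upper = 3.368.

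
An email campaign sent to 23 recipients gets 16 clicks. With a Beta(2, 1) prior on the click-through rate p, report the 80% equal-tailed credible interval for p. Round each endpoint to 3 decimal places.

Posterior: Beta(2+16, 1+7) = Beta(18, 8).
Equal-tailed 80% interval: the 0.1 and 0.9 quantiles of Beta(18, 8).
Posterior mean ≈ 0.692, SD ≈ 0.089; a Normal approximation gives roughly [0.578, 0.806].
Exact: F⁻¹(0.1) = 0.574; F⁻¹(0.9) = 0.804.

[0.574, 0.804]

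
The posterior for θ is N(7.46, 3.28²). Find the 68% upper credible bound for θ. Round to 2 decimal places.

8.99

Need U with P(θ ≤ U) = 0.68: U = 7.46 + z_{0.32}·3.28.
z = 0.468; U = 7.46 + 0.468 × 3.28 = 8.99.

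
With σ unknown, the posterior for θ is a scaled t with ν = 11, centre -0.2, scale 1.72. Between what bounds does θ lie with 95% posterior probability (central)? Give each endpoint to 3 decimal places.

The t_11 distribution is symmetric; the 95% interval is -0.2 ± t·1.72 with t_{0.975,11} = 2.201.
Half-width: 2.201 × 1.72 = 3.786.
-0.2 − 3.786 = -3.986; -0.2 + 3.786 = 3.586.

[-3.986, 3.586]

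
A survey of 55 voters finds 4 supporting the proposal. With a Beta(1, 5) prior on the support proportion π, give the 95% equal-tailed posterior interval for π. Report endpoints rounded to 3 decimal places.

Posterior: Beta(1+4, 5+51) = Beta(5, 56).
Equal-tailed 95% interval: the 0.025 and 0.975 quantiles of Beta(5, 56).
Posterior mean ≈ 0.082, SD ≈ 0.035; a Normal approximation gives roughly [0.014, 0.150].
Exact: F⁻¹(0.025) = 0.028; F⁻¹(0.975) = 0.162.

[0.028, 0.162]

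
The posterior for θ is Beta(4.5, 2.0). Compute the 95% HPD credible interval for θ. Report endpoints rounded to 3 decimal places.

The posterior is unimodal and skewed, so the HPD interval has equal density at both endpoints and is the shortest 95% interval.
Solving f(0.372) = f(0.979) with F(0.979) − F(0.372) = 0.95 gives [0.372, 0.979].
For comparison, the equal-tailed interval is [0.323, 0.952]; the HPD is narrower and shifted toward the mode.

[0.372, 0.979]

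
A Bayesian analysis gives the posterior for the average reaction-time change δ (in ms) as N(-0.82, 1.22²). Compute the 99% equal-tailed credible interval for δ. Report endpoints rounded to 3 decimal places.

The posterior is symmetric, so the 99% equal-tailed interval is δ = -0.82 ± z·1.22 with z = 2.576.
Half-width: 2.576 × 1.22 = 3.143.
-0.82 − 3.143 = -3.963; -0.82 + 3.143 = 2.323.

[-3.963, 2.323]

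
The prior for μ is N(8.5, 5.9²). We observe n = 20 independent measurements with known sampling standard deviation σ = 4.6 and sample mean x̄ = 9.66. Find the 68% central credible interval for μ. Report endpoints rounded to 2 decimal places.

[8.62, 10.63]

Posterior precision = 1/5.9² + 20/4.6² = 0.0287 + 0.9452 = 0.9739, so posterior SD = 1.0133.
Posterior mean = (8.5/5.9² + 20·9.66/4.6²) / 0.9739 = 9.6258.
Interval: 9.6258 ± 0.994 × 1.0133 → [8.62, 10.63].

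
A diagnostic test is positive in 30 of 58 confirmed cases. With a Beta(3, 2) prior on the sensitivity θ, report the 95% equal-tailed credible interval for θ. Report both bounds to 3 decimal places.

[0.401, 0.645]

Posterior: Beta(3+30, 2+28) = Beta(33, 30).
Equal-tailed 95% interval: the 0.025 and 0.975 quantiles of Beta(33, 30).
Posterior mean ≈ 0.524, SD ≈ 0.062; a Normal approximation gives roughly [0.401, 0.646].
Exact: F⁻¹(0.025) = 0.401; F⁻¹(0.975) = 0.645.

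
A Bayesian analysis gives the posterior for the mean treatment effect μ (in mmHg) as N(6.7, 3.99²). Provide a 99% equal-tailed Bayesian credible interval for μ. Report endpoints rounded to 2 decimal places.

The posterior is symmetric, so the 99% equal-tailed interval is μ = 6.7 ± z·3.99 with z = 2.576.
Half-width: 2.576 × 3.99 = 10.28.
6.7 − 10.28 = -3.58; 6.7 + 10.28 = 16.98.

[-3.58, 16.98]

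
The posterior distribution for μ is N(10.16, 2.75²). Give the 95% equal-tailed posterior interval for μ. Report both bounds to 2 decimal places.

[4.77, 15.55]

The posterior is symmetric, so the 95% equal-tailed interval is μ = 10.16 ± z·2.75 with z = 1.960.
Half-width: 1.960 × 2.75 = 5.39.
10.16 − 5.39 = 4.77; 10.16 + 5.39 = 15.55.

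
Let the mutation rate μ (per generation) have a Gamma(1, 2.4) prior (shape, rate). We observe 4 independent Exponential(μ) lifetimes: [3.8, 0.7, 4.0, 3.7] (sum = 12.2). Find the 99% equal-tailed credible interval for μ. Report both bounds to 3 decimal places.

Posterior: Gamma(1+4, 2.4+12.2) = Gamma(5, 14.6) (shape, rate).
Equal-tailed 99% interval: Gamma(5, 14.6) quantiles at 0.005 and 0.995.
Posterior mean ≈ 0.342, SD ≈ 0.153; a Normal approximation gives roughly [-0.052, 0.737].
Exact: lower = 0.074; upper = 0.863.

[0.074, 0.863]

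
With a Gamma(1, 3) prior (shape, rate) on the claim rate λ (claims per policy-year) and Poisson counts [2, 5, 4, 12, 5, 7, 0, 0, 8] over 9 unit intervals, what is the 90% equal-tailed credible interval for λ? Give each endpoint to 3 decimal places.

Posterior: Gamma(1+43, 3+9) = Gamma(44, 12) (shape, rate).
Equal-tailed 90% interval: Gamma(44, 12) quantiles at 0.05 and 0.95.
Posterior mean ≈ 3.667, SD ≈ 0.553; a Normal approximation gives roughly [2.757, 4.576].
Exact: lower = 2.807; upper = 4.621.

[2.807, 4.621]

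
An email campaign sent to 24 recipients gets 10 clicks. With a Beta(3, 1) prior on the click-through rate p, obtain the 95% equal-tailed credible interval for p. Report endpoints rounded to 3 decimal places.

[0.287, 0.647]

Posterior: Beta(3+10, 1+14) = Beta(13, 15).
Equal-tailed 95% interval: the 0.025 and 0.975 quantiles of Beta(13, 15).
Posterior mean ≈ 0.464, SD ≈ 0.093; a Normal approximation gives roughly [0.283, 0.646].
Exact: F⁻¹(0.025) = 0.287; F⁻¹(0.975) = 0.647.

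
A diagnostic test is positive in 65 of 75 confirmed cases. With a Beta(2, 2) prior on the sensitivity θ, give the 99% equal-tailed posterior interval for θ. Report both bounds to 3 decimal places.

Posterior: Beta(2+65, 2+10) = Beta(67, 12).
Equal-tailed 99% interval: the 0.005 and 0.995 quantiles of Beta(67, 12).
Posterior mean ≈ 0.848, SD ≈ 0.040; a Normal approximation gives roughly [0.745, 0.951].
Exact: F⁻¹(0.005) = 0.730; F⁻¹(0.995) = 0.934.

[0.730, 0.934]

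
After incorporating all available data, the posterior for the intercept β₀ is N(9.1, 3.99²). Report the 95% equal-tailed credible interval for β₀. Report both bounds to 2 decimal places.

The posterior is symmetric, so the 95% equal-tailed interval is β₀ = 9.1 ± z·3.99 with z = 1.960.
Half-width: 1.960 × 3.99 = 7.82.
9.1 − 7.82 = 1.28; 9.1 + 7.82 = 16.92.

[1.28, 16.92]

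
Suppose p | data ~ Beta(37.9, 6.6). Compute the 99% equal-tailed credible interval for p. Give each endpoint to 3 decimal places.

[0.690, 0.956]

Posterior: Beta(37.9, 6.6).
Equal-tailed 99% interval: the 0.005 and 0.995 quantiles of Beta(37.9, 6.6).
Posterior mean ≈ 0.852, SD ≈ 0.053; a Normal approximation gives roughly [0.716, 0.987].
Exact: F⁻¹(0.005) = 0.690; F⁻¹(0.995) = 0.956.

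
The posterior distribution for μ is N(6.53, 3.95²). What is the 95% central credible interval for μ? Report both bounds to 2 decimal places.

The posterior is symmetric, so the 95% equal-tailed interval is μ = 6.53 ± z·3.95 with z = 1.960.
Half-width: 1.960 × 3.95 = 7.74.
6.53 − 7.74 = -1.21; 6.53 + 7.74 = 14.27.

[-1.21, 14.27]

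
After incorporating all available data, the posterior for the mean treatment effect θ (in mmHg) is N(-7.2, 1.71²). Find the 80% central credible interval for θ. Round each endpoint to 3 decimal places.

[-9.391, -5.009]

The posterior is symmetric, so the 80% equal-tailed interval is θ = -7.2 ± z·1.71 with z = 1.282.
Half-width: 1.282 × 1.71 = 2.191.
-7.2 − 2.191 = -9.391; -7.2 + 2.191 = -5.009.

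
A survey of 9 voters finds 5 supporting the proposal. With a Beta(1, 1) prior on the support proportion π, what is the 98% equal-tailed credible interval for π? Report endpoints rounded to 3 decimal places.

Posterior: Beta(1+5, 1+4) = Beta(6, 5).
Equal-tailed 98% interval: the 0.01 and 0.99 quantiles of Beta(6, 5).
Posterior mean ≈ 0.545, SD ≈ 0.144; a Normal approximation gives roughly [0.211, 0.880].
Exact: F⁻¹(0.01) = 0.218; F⁻¹(0.99) = 0.850.

[0.218, 0.850]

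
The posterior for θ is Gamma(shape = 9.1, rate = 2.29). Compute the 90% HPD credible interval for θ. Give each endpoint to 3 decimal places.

The posterior is unimodal and skewed, so the HPD interval has equal density at both endpoints and is the shortest 90% interval.
Solving f(1.853) = f(6.022) with F(6.022) − F(1.853) = 0.90 gives [1.853, 6.022].
For comparison, the equal-tailed interval is [2.082, 6.359]; the HPD is narrower and shifted toward the mode.

[1.853, 6.022]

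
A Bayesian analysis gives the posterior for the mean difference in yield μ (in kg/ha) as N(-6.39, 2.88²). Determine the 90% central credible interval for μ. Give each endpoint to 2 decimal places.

The posterior is symmetric, so the 90% equal-tailed interval is μ = -6.39 ± z·2.88 with z = 1.645.
Half-width: 1.645 × 2.88 = 4.74.
-6.39 − 4.74 = -11.13; -6.39 + 4.74 = -1.65.

[-11.13, -1.65]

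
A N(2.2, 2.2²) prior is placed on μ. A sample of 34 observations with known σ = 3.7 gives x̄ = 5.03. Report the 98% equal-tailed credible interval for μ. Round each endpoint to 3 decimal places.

[3.394, 6.231]

Posterior precision = 1/2.2² + 34/3.7² = 0.2066 + 2.4836 = 2.6902, so posterior SD = 0.6097.
Posterior mean = (2.2/2.2² + 34·5.03/3.7²) / 2.6902 = 4.8126.
Interval: 4.8126 ± 2.326 × 0.6097 → [3.394, 6.231].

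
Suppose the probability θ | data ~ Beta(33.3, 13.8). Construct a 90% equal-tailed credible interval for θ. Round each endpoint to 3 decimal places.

[0.594, 0.810]

Posterior: Beta(33.3, 13.8).
Equal-tailed 90% interval: the 0.05 and 0.95 quantiles of Beta(33.3, 13.8).
Posterior mean ≈ 0.707, SD ≈ 0.066; a Normal approximation gives roughly [0.599, 0.815].
Exact: F⁻¹(0.05) = 0.594; F⁻¹(0.95) = 0.810.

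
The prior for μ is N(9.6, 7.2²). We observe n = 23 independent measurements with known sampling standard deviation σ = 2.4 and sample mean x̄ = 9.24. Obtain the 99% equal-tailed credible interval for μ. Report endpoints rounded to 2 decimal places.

Posterior precision = 1/7.2² + 23/2.4² = 0.0193 + 3.9931 = 4.0123, so posterior SD = 0.4992.
Posterior mean = (9.6/7.2² + 23·9.24/2.4²) / 4.0123 = 9.2417.
Interval: 9.2417 ± 2.576 × 0.4992 → [7.96, 10.53].

[7.96, 10.53]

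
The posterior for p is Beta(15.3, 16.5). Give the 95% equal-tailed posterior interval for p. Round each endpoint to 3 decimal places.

Posterior: Beta(15.3, 16.5).
Equal-tailed 95% interval: the 0.025 and 0.975 quantiles of Beta(15.3, 16.5).
Posterior mean ≈ 0.481, SD ≈ 0.087; a Normal approximation gives roughly [0.310, 0.652].
Exact: F⁻¹(0.025) = 0.312; F⁻¹(0.975) = 0.652.

[0.312, 0.652]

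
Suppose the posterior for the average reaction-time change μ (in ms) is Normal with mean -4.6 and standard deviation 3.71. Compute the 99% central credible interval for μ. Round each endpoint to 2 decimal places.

[-14.16, 4.96]

The posterior is symmetric, so the 99% equal-tailed interval is μ = -4.6 ± z·3.71 with z = 2.576.
Half-width: 2.576 × 3.71 = 9.56.
-4.6 − 9.56 = -14.16; -4.6 + 9.56 = 4.96.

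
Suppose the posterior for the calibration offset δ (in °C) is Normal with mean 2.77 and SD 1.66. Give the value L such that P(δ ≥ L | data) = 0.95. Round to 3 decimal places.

Need L with P(δ ≥ L) = 0.95: L = 2.77 − z_{0.05}·1.66.
z = 1.645; L = 2.77 − 1.645 × 1.66 = 0.040.

0.040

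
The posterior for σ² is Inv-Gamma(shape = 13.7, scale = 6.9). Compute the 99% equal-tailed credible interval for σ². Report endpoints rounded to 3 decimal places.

Inverse-Gamma(13.7, 6.9) quantiles: F⁻¹(0.005) and F⁻¹(0.995).
Equivalently, 1/σ² ~ Gamma(13.7, rate = 6.9); invert its 0.995 and 0.005 quantiles.
Posterior mean ≈ 0.543, SD ≈ 0.159; a Normal approximation gives roughly [0.134, 0.952].
Exact: lower = 0.275; upper = 1.143.

[0.275, 1.143]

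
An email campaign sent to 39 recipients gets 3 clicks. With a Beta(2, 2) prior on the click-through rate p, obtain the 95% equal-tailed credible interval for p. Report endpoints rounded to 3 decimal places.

Posterior: Beta(2+3, 2+36) = Beta(5, 38).
Equal-tailed 95% interval: the 0.025 and 0.975 quantiles of Beta(5, 38).
Posterior mean ≈ 0.116, SD ≈ 0.048; a Normal approximation gives roughly [0.022, 0.211].
Exact: F⁻¹(0.025) = 0.040; F⁻¹(0.975) = 0.226.

[0.040, 0.226]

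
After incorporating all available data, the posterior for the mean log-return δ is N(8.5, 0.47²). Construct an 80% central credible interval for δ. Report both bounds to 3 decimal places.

[7.898, 9.102]

The posterior is symmetric, so the 80% equal-tailed interval is δ = 8.5 ± z·0.47 with z = 1.282.
Half-width: 1.282 × 0.47 = 0.602.
8.5 − 0.602 = 7.898; 8.5 + 0.602 = 9.102.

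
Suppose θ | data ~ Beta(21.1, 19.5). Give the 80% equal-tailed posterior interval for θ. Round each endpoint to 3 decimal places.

Posterior: Beta(21.1, 19.5).
Equal-tailed 80% interval: the 0.1 and 0.9 quantiles of Beta(21.1, 19.5).
Posterior mean ≈ 0.520, SD ≈ 0.077; a Normal approximation gives roughly [0.420, 0.619].
Exact: F⁻¹(0.1) = 0.419; F⁻¹(0.9) = 0.620.

[0.419, 0.620]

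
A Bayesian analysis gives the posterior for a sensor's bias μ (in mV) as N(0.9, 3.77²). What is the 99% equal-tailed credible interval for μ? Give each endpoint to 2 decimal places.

The posterior is symmetric, so the 99% equal-tailed interval is μ = 0.9 ± z·3.77 with z = 2.576.
Half-width: 2.576 × 3.77 = 9.71.
0.9 − 9.71 = -8.81; 0.9 + 9.71 = 10.61.

[-8.81, 10.61]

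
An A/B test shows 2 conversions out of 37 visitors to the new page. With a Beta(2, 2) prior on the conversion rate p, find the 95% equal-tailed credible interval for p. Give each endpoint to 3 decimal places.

[0.028, 0.204]

Posterior: Beta(2+2, 2+35) = Beta(4, 37).
Equal-tailed 95% interval: the 0.025 and 0.975 quantiles of Beta(4, 37).
Posterior mean ≈ 0.098, SD ≈ 0.046; a Normal approximation gives roughly [0.008, 0.187].
Exact: F⁻¹(0.025) = 0.028; F⁻¹(0.975) = 0.204.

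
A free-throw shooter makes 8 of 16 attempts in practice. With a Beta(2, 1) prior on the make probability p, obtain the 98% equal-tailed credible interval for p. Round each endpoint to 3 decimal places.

[0.271, 0.774]

Posterior: Beta(2+8, 1+8) = Beta(10, 9).
Equal-tailed 98% interval: the 0.01 and 0.99 quantiles of Beta(10, 9).
Posterior mean ≈ 0.526, SD ≈ 0.112; a Normal approximation gives roughly [0.267, 0.786].
Exact: F⁻¹(0.01) = 0.271; F⁻¹(0.99) = 0.774.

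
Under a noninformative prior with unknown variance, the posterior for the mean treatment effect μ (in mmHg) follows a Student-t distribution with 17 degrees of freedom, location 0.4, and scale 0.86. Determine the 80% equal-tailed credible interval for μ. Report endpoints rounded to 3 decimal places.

The t_17 distribution is symmetric; the 80% interval is 0.4 ± t·0.86 with t_{0.9,17} = 1.333.
Half-width: 1.333 × 0.86 = 1.147.
0.4 − 1.147 = -0.747; 0.4 + 1.147 = 1.547.

[-0.747, 1.547]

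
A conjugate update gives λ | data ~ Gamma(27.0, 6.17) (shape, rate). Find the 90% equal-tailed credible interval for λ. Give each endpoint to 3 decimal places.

[3.089, 5.847]

Posterior: Gamma(shape 27.0, rate 6.17).
Equal-tailed 90% interval: Gamma(27.0, 6.17) quantiles at 0.05 and 0.95.
Posterior mean ≈ 4.376, SD ≈ 0.842; a Normal approximation gives roughly [2.991, 5.761].
Exact: lower = 3.089; upper = 5.847.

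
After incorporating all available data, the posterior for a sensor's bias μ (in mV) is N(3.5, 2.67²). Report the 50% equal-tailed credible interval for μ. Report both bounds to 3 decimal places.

The posterior is symmetric, so the 50% equal-tailed interval is μ = 3.5 ± z·2.67 with z = 0.674.
Half-width: 0.674 × 2.67 = 1.801.
3.5 − 1.801 = 1.699; 3.5 + 1.801 = 5.301.

[1.699, 5.301]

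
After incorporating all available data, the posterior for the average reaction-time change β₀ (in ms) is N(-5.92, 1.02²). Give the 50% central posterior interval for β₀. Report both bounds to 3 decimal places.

[-6.608, -5.232]

The posterior is symmetric, so the 50% equal-tailed interval is β₀ = -5.92 ± z·1.02 with z = 0.674.
Half-width: 0.674 × 1.02 = 0.688.
-5.92 − 0.688 = -6.608; -5.92 + 0.688 = -5.232.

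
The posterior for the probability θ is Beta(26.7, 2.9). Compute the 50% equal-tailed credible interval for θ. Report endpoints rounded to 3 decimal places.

[0.872, 0.942]

Posterior: Beta(26.7, 2.9).
Equal-tailed 50% interval: the 0.25 and 0.75 quantiles of Beta(26.7, 2.9).
Posterior mean ≈ 0.902, SD ≈ 0.054; a Normal approximation gives roughly [0.866, 0.938].
Exact: F⁻¹(0.25) = 0.872; F⁻¹(0.75) = 0.942.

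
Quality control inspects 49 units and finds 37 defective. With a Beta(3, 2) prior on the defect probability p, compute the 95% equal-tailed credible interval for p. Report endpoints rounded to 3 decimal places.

Posterior: Beta(3+37, 2+12) = Beta(40, 14).
Equal-tailed 95% interval: the 0.025 and 0.975 quantiles of Beta(40, 14).
Posterior mean ≈ 0.741, SD ≈ 0.059; a Normal approximation gives roughly [0.625, 0.857].
Exact: F⁻¹(0.025) = 0.617; F⁻¹(0.975) = 0.847.

[0.617, 0.847]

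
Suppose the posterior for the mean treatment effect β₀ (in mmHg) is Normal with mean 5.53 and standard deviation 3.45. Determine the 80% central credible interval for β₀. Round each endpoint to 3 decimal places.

[1.109, 9.951]

The posterior is symmetric, so the 80% equal-tailed interval is β₀ = 5.53 ± z·3.45 with z = 1.282.
Half-width: 1.282 × 3.45 = 4.421.
5.53 − 4.421 = 1.109; 5.53 + 4.421 = 9.951.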